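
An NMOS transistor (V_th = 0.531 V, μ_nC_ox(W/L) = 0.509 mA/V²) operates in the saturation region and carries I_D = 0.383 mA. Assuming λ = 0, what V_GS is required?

V_GS = 1.76 V

In saturation I_D = ½ k_n (V_GS − V_th)², so V_GS − V_th = √(2 I_D / k_n) = √(2 × 0.383 / 0.509) = 1.23 V.
V_GS = 0.531 + 1.23 = 1.76 V.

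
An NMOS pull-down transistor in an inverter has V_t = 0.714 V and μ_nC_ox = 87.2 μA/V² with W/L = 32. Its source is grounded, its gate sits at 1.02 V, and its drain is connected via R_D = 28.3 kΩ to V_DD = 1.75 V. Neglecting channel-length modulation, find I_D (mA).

I_D = 0.0590 mA

V_GS = V_G = 1.02 V, so V_ov = 1.02 − 0.714 = 0.306 V.
k_n = μ_nC_ox · (W/L) = 2.79 mA/V².
Assume saturation: I_D = ½ k_n V_ov² = 0.5 × 2.79 × 0.306² = 0.131 mA, giving V_DS = V_DD − I_D R_D = 1.75 − 0.131 × 28.3 = -1.95 V.
But -1.95 V < V_ov = 0.306 V, so the device is actually in triode.
In triode I_D = k_n[V_ov V_DS − ½ V_DS²] and I_D = (V_DD − V_DS)/R_D. Equating: 39.5 V_DS² − 25.16 V_DS + 1.75 = 0, giving V_DS = 0.0794 V (the root below V_ov).
I_D = (1.75 − 0.0794) / 28.3 = 0.059 mA.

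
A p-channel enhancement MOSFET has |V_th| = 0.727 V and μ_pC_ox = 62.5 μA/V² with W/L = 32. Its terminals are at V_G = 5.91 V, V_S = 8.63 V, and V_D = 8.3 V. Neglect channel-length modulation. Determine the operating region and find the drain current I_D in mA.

Triode; I_D = 1.21 mA

V_SG = V_S − V_G = 8.63 − 5.91 = 2.72 V; V_SD = V_S − V_D = 8.63 − 8.3 = 0.33 V.
k_p = μ_pC_ox · (W/L) = 2 mA/V².
V_ov = V_SG − |V_th| = 2.72 − 0.727 = 1.99 V.
Since V_SD = 0.33 V < V_ov = 1.99 V, the device is in the triode region.
I_D = k_p [V_ov · V_SD − ½ V_SD²] = 2 × [1.99 × 0.33 − 0.5 × 0.33²] = 1.21 mA.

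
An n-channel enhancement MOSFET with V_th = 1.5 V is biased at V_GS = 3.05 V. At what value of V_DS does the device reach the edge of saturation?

V_DS,sat = 1.55 V

The boundary between triode and saturation is V_DS = V_GS − V_th = V_ov.
V_ov = 3.05 − 1.5 = 1.55 V.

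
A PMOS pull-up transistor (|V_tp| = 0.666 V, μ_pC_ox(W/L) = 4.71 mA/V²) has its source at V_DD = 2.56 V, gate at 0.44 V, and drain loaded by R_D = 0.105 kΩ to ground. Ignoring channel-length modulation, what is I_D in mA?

V_SG = V_DD − V_G = 2.56 − 0.44 = 2.12 V, so V_ov = 2.12 − 0.666 = 1.45 V.
Assume saturation: I_D = ½ k_p V_ov² = 0.5 × 4.71 × 1.45² = 4.98 mA, giving V_SD = V_DD − I_D R_D = 2.56 − 4.98 × 0.105 = 2.04 V.
V_SD = 2.04 V ≥ V_ov = 1.45 V, confirming saturation.

I_D = 4.98 mA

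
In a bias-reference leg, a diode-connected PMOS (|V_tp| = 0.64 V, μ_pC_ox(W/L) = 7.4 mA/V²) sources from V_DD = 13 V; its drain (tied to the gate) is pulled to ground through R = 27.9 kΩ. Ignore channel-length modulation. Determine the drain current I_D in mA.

I_D = 0.431 mA

With gate tied to drain, V_SG = V_SD ≥ V_SG − |V_tp|, so the device is in saturation.
KCL at the drain: ½ k_p (V_SG − |V_tp|)² = (V_DD − V_SG)/R.
Let x = V_SG − 0.64. Then 103 x² + x − 12.36 = 0, giving x = 0.341 V (positive root), so V_SG = 0.981 V.
I_D = (V_DD − V_SG)/R = (13 − 0.981) / 27.9 = 0.431 mA.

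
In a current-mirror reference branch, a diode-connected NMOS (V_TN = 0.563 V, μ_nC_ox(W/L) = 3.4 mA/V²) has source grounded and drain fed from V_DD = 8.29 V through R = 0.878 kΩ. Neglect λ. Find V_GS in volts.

With gate tied to drain, V_GS = V_DS ≥ V_GS − V_TN, so the device is in saturation.
KCL at the drain: ½ k_n (V_GS − V_TN)² = (V_DD − V_GS)/R.
Let x = V_GS − 0.563. Then 1.49 x² + x − 7.727 = 0, giving x = 1.96 V (positive root), so V_GS = 2.53 V.
I_D = (V_DD − V_GS)/R = (8.29 − 2.53) / 0.878 = 6.56 mA.

V_GS = 2.53 V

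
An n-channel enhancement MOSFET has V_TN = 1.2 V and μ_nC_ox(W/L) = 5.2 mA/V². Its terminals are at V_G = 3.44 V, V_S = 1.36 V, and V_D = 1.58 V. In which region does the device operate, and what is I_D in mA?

Triode; I_D = 0.881 mA

V_GS = V_G − V_S = 3.44 − 1.36 = 2.08 V; V_DS = V_D − V_S = 1.58 − 1.36 = 0.22 V.
V_ov = V_GS − V_TN = 2.08 − 1.2 = 0.88 V.
Since V_DS = 0.22 V < V_ov = 0.88 V, the device is in the triode region.
I_D = k_n [V_ov · V_DS − ½ V_DS²] = 5.2 × [0.88 × 0.22 − 0.5 × 0.22²] = 0.881 mA.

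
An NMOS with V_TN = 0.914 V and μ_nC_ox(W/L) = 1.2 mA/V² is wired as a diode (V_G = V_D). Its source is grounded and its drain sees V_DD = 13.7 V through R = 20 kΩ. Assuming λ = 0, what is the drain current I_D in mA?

I_D = 0.590 mA

With gate tied to drain, V_GS = V_DS ≥ V_GS − V_TN, so the device is in saturation.
KCL at the drain: ½ k_n (V_GS − V_TN)² = (V_DD − V_GS)/R.
Let x = V_GS − 0.914. Then 12 x² + x − 12.79 = 0, giving x = 0.991 V (positive root), so V_GS = 1.91 V.
I_D = (V_DD − V_GS)/R = (13.7 − 1.91) / 20 = 0.59 mA.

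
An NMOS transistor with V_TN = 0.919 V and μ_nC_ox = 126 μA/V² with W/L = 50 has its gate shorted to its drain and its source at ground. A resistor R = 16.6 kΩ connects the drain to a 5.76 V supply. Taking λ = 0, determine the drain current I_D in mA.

With gate tied to drain, V_GS = V_DS ≥ V_GS − V_TN, so the device is in saturation.
k_n = μ_nC_ox · (W/L) = 6.3 mA/V².
KCL at the drain: ½ k_n (V_GS − V_TN)² = (V_DD − V_GS)/R.
Let x = V_GS − 0.919. Then 52.3 x² + x − 4.841 = 0, giving x = 0.295 V (positive root), so V_GS = 1.21 V.
I_D = (V_DD − V_GS)/R = (5.76 − 1.21) / 16.6 = 0.274 mA.

I_D = 0.274 mA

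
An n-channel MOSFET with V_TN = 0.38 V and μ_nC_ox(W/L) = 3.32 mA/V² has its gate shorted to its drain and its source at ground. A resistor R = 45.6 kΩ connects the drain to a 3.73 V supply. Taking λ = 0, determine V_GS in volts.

With gate tied to drain, V_GS = V_DS ≥ V_GS − V_TN, so the device is in saturation.
KCL at the drain: ½ k_n (V_GS − V_TN)² = (V_DD − V_GS)/R.
Let x = V_GS − 0.38. Then 75.7 x² + x − 3.35 = 0, giving x = 0.204 V (positive root), so V_GS = 0.584 V.
I_D = (V_DD − V_GS)/R = (3.73 − 0.584) / 45.6 = 0.069 mA.

V_GS = 0.584 V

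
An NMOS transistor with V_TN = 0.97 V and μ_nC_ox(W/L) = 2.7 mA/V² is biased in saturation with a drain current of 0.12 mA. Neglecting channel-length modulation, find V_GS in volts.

V_GS = 1.27 V

In saturation I_D = ½ k_n (V_GS − V_TN)², so V_GS − V_TN = √(2 I_D / k_n) = √(2 × 0.12 / 2.7) = 0.298 V.
V_GS = 0.97 + 0.298 = 1.27 V.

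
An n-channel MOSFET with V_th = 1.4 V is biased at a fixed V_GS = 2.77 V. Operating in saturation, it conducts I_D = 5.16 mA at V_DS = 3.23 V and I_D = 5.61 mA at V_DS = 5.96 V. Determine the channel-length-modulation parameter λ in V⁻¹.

With V_GS fixed, I_D ∝ (1 + λ V_DS) in saturation, so I_D2/I_D1 = (1 + λ V_DS2)/(1 + λ V_DS1).
5.61/5.16 = 1.087 = (1 + 5.96 λ)/(1 + 3.23 λ).
Solving: λ (I_D1 V_DS2 − I_D2 V_DS1) = I_D2 − I_D1, so λ = (5.61 − 5.16) / (5.16 × 5.96 − 5.61 × 3.23) = 0.45 / 12.6 = 0.0356 V⁻¹.

λ = 0.0356 V⁻¹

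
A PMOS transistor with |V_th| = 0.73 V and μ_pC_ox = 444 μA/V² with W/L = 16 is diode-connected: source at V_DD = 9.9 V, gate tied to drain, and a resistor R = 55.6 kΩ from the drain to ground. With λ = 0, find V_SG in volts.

With gate tied to drain, V_SG = V_SD ≥ V_SG − |V_th|, so the device is in saturation.
k_p = μ_pC_ox · (W/L) = 7.104 mA/V².
KCL at the drain: ½ k_p (V_SG − |V_th|)² = (V_DD − V_SG)/R.
Let x = V_SG − 0.73. Then 197 x² + x − 9.17 = 0, giving x = 0.213 V (positive root), so V_SG = 0.943 V.
I_D = (V_DD − V_SG)/R = (9.9 − 0.943) / 55.6 = 0.161 mA.

V_SG = 0.943 V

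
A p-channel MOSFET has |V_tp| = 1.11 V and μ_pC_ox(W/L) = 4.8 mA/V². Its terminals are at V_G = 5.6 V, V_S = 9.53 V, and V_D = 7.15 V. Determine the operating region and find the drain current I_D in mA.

Triode; I_D = 18.6 mA

V_SG = V_S − V_G = 9.53 − 5.6 = 3.93 V; V_SD = V_S − V_D = 9.53 − 7.15 = 2.38 V.
V_ov = V_SG − |V_tp| = 3.93 − 1.11 = 2.82 V.
Since V_SD = 2.38 V < V_ov = 2.82 V, the device is in the triode region.
I_D = k_p [V_ov · V_SD − ½ V_SD²] = 4.8 × [2.82 × 2.38 − 0.5 × 2.38²] = 18.6 mA.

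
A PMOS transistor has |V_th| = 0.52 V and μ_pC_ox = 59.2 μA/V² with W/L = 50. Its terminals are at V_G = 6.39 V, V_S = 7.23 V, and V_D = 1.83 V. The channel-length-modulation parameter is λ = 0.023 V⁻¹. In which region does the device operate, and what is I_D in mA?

V_SG = V_S − V_G = 7.23 − 6.39 = 0.84 V; V_SD = V_S − V_D = 7.23 − 1.83 = 5.4 V.
k_p = μ_pC_ox · (W/L) = 2.96 mA/V².
V_ov = V_SG − |V_th| = 0.84 − 0.52 = 0.32 V.
Since V_SD = 5.4 V ≥ V_ov = 0.32 V, the device is in saturation.
I_D = ½ k_p V_ov² (1 + λ V_SD) = 0.5 × 2.96 × 0.32² × (1 + 0.023 × 5.4) = 0.17 mA.

Saturation; I_D = 0.170 mA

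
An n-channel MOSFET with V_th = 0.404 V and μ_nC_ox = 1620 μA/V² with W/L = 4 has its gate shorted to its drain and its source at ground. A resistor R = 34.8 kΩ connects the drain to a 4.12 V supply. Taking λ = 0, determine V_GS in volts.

With gate tied to drain, V_GS = V_DS ≥ V_GS − V_th, so the device is in saturation.
k_n = μ_nC_ox · (W/L) = 6.48 mA/V².
KCL at the drain: ½ k_n (V_GS − V_th)² = (V_DD − V_GS)/R.
Let x = V_GS − 0.404. Then 113 x² + x − 3.716 = 0, giving x = 0.177 V (positive root), so V_GS = 0.581 V.
I_D = (V_DD − V_GS)/R = (4.12 − 0.581) / 34.8 = 0.102 mA.

V_GS = 0.581 V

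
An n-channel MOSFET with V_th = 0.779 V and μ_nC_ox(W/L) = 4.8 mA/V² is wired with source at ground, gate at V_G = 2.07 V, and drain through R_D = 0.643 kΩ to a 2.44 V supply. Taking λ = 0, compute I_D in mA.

V_GS = V_G = 2.07 V, so V_ov = 2.07 − 0.779 = 1.29 V.
Assume saturation: I_D = ½ k_n V_ov² = 0.5 × 4.8 × 1.29² = 4 mA, giving V_DS = V_DD − I_D R_D = 2.44 − 4 × 0.643 = -0.132 V.
But -0.132 V < V_ov = 1.29 V, so the device is actually in triode.
In triode I_D = k_n[V_ov V_DS − ½ V_DS²] and I_D = (V_DD − V_DS)/R_D. Equating: 1.54 V_DS² − 4.985 V_DS + 2.44 = 0, giving V_DS = 0.602 V (the root below V_ov).
I_D = (2.44 − 0.602) / 0.643 = 2.86 mA.

I_D = 2.86 mA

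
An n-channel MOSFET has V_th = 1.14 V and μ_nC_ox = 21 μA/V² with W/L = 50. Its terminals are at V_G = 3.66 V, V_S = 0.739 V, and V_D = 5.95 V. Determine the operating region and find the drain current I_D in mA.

V_GS = V_G − V_S = 3.66 − 0.739 = 2.92 V; V_DS = V_D − V_S = 5.95 − 0.739 = 5.21 V.
k_n = μ_nC_ox · (W/L) = 1.05 mA/V².
V_ov = V_GS − V_th = 2.92 − 1.14 = 1.78 V.
Since V_DS = 5.21 V ≥ V_ov = 1.78 V, the device is in saturation.
I_D = ½ k_n V_ov² = 0.5 × 1.05 × 1.78² = 1.67 mA.

Saturation; I_D = 1.67 mA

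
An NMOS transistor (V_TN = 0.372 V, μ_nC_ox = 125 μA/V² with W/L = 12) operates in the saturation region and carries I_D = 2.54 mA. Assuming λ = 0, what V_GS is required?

k_n = μ_nC_ox · (W/L) = 1.5 mA/V².
In saturation I_D = ½ k_n (V_GS − V_TN)², so V_GS − V_TN = √(2 I_D / k_n) = √(2 × 2.54 / 1.5) = 1.84 V.
V_GS = 0.372 + 1.84 = 2.21 V.

V_GS = 2.21 V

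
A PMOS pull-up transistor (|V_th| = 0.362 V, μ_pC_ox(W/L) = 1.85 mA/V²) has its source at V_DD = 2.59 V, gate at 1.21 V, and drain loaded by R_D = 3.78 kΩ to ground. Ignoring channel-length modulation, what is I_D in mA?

I_D = 0.584 mA

V_SG = V_DD − V_G = 2.59 − 1.21 = 1.38 V, so V_ov = 1.38 − 0.362 = 1.02 V.
Assume saturation: I_D = ½ k_p V_ov² = 0.5 × 1.85 × 1.02² = 0.959 mA, giving V_SD = V_DD − I_D R_D = 2.59 − 0.959 × 3.78 = -1.03 V.
But -1.03 V < V_ov = 1.02 V, so the device is actually in triode.
In triode I_D = k_p[V_ov V_SD − ½ V_SD²] and I_D = (V_DD − V_SD)/R_D. Equating: 3.5 V_SD² − 8.119 V_SD + 2.59 = 0, giving V_SD = 0.382 V (the root below V_ov).
I_D = (2.59 − 0.382) / 3.78 = 0.584 mA.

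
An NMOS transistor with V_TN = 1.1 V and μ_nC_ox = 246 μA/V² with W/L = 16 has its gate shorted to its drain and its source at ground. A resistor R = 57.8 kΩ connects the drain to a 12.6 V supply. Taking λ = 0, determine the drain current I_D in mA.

With gate tied to drain, V_GS = V_DS ≥ V_GS − V_TN, so the device is in saturation.
k_n = μ_nC_ox · (W/L) = 3.936 mA/V².
KCL at the drain: ½ k_n (V_GS − V_TN)² = (V_DD − V_GS)/R.
Let x = V_GS − 1.1. Then 114 x² + x − 11.5 = 0, giving x = 0.314 V (positive root), so V_GS = 1.41 V.
I_D = (V_DD − V_GS)/R = (12.6 − 1.41) / 57.8 = 0.194 mA.

I_D = 0.194 mA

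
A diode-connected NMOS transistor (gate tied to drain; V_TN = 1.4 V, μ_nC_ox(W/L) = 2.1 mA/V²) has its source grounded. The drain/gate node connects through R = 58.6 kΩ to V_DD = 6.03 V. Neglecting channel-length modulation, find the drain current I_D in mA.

I_D = 0.0745 mA

With gate tied to drain, V_GS = V_DS ≥ V_GS − V_TN, so the device is in saturation.
KCL at the drain: ½ k_n (V_GS − V_TN)² = (V_DD − V_GS)/R.
Let x = V_GS − 1.4. Then 61.5 x² + x − 4.63 = 0, giving x = 0.266 V (positive root), so V_GS = 1.67 V.
I_D = (V_DD − V_GS)/R = (6.03 − 1.67) / 58.6 = 0.0745 mA.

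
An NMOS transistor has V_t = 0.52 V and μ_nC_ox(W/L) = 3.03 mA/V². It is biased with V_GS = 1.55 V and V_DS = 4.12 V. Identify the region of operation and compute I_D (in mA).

Saturation; I_D = 1.61 mA

V_ov = V_GS − V_t = 1.55 − 0.52 = 1.03 V.
Since V_DS = 4.12 V ≥ V_ov = 1.03 V, the device is in saturation.
I_D = ½ k_n V_ov² = 0.5 × 3.03 × 1.03² = 1.61 mA.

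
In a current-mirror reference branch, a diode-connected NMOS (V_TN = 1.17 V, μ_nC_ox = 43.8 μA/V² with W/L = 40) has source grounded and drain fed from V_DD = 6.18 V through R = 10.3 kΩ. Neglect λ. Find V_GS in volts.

With gate tied to drain, V_GS = V_DS ≥ V_GS − V_TN, so the device is in saturation.
k_n = μ_nC_ox · (W/L) = 1.752 mA/V².
KCL at the drain: ½ k_n (V_GS − V_TN)² = (V_DD − V_GS)/R.
Let x = V_GS − 1.17. Then 9.02 x² + x − 5.01 = 0, giving x = 0.692 V (positive root), so V_GS = 1.86 V.
I_D = (V_DD − V_GS)/R = (6.18 − 1.86) / 10.3 = 0.419 mA.

V_GS = 1.86 V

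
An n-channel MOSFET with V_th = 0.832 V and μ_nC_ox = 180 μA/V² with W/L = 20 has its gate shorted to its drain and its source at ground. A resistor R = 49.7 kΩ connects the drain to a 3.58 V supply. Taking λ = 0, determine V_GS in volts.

V_GS = 1.00 V

With gate tied to drain, V_GS = V_DS ≥ V_GS − V_th, so the device is in saturation.
k_n = μ_nC_ox · (W/L) = 3.6 mA/V².
KCL at the drain: ½ k_n (V_GS − V_th)² = (V_DD − V_GS)/R.
Let x = V_GS − 0.832. Then 89.5 x² + x − 2.748 = 0, giving x = 0.17 V (positive root), so V_GS = 1 V.
I_D = (V_DD − V_GS)/R = (3.58 − 1) / 49.7 = 0.0519 mA.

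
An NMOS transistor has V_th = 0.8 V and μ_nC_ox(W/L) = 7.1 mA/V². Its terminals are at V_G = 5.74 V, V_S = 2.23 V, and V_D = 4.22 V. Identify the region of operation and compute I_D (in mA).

V_GS = V_G − V_S = 5.74 − 2.23 = 3.51 V; V_DS = V_D − V_S = 4.22 − 2.23 = 1.99 V.
V_ov = V_GS − V_th = 3.51 − 0.8 = 2.71 V.
Since V_DS = 1.99 V < V_ov = 2.71 V, the device is in the triode region.
I_D = k_n [V_ov · V_DS − ½ V_DS²] = 7.1 × [2.71 × 1.99 − 0.5 × 1.99²] = 24.2 mA.

Triode; I_D = 24.2 mA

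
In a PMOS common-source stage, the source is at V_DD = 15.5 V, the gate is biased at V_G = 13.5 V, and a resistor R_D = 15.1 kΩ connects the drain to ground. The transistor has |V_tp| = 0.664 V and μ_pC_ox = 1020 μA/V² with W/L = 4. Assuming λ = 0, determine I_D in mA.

I_D = 1.01 mA

V_SG = V_DD − V_G = 15.5 − 13.5 = 2 V, so V_ov = 2 − 0.664 = 1.34 V.
k_p = μ_pC_ox · (W/L) = 4.08 mA/V².
Assume saturation: I_D = ½ k_p V_ov² = 0.5 × 4.08 × 1.34² = 3.64 mA, giving V_SD = V_DD − I_D R_D = 15.5 − 3.64 × 15.1 = -39.5 V.
But -39.5 V < V_ov = 1.34 V, so the device is actually in triode.
In triode I_D = k_p[V_ov V_SD − ½ V_SD²] and I_D = (V_DD − V_SD)/R_D. Equating: 30.8 V_SD² − 83.31 V_SD + 15.5 = 0, giving V_SD = 0.201 V (the root below V_ov).
I_D = (15.5 − 0.201) / 15.1 = 1.01 mA.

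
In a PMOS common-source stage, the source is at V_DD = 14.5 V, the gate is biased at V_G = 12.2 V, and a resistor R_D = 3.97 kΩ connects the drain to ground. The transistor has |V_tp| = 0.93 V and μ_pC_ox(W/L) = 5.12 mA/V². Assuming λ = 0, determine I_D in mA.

I_D = 3.49 mA

V_SG = V_DD − V_G = 14.5 − 12.2 = 2.3 V, so V_ov = 2.3 − 0.93 = 1.37 V.
Assume saturation: I_D = ½ k_p V_ov² = 0.5 × 5.12 × 1.37² = 4.8 mA, giving V_SD = V_DD − I_D R_D = 14.5 − 4.8 × 3.97 = -4.58 V.
But -4.58 V < V_ov = 1.37 V, so the device is actually in triode.
In triode I_D = k_p[V_ov V_SD − ½ V_SD²] and I_D = (V_DD − V_SD)/R_D. Equating: 10.2 V_SD² − 28.85 V_SD + 14.5 = 0, giving V_SD = 0.653 V (the root below V_ov).
I_D = (14.5 − 0.653) / 3.97 = 3.49 mA.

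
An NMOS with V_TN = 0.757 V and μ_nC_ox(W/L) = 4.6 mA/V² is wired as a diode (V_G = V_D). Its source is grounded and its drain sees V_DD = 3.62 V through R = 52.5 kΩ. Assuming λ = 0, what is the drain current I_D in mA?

With gate tied to drain, V_GS = V_DS ≥ V_GS − V_TN, so the device is in saturation.
KCL at the drain: ½ k_n (V_GS − V_TN)² = (V_DD − V_GS)/R.
Let x = V_GS − 0.757. Then 121 x² + x − 2.863 = 0, giving x = 0.15 V (positive root), so V_GS = 0.907 V.
I_D = (V_DD − V_GS)/R = (3.62 − 0.907) / 52.5 = 0.0517 mA.

I_D = 0.0517 mA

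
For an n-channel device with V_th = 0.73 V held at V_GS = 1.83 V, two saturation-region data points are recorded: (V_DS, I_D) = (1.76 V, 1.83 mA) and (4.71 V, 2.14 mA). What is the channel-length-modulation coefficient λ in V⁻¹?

λ = 0.0639 V⁻¹

With V_GS fixed, I_D ∝ (1 + λ V_DS) in saturation, so I_D2/I_D1 = (1 + λ V_DS2)/(1 + λ V_DS1).
2.14/1.83 = 1.169 = (1 + 4.71 λ)/(1 + 1.76 λ).
Solving: λ (I_D1 V_DS2 − I_D2 V_DS1) = I_D2 − I_D1, so λ = (2.14 − 1.83) / (1.83 × 4.71 − 2.14 × 1.76) = 0.31 / 4.85 = 0.0639 V⁻¹.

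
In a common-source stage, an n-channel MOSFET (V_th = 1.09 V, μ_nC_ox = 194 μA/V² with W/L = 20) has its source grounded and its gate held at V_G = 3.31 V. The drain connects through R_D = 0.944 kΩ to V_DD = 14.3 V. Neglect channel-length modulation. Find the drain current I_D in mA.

V_GS = V_G = 3.31 V, so V_ov = 3.31 − 1.09 = 2.22 V.
k_n = μ_nC_ox · (W/L) = 3.88 mA/V².
Assume saturation: I_D = ½ k_n V_ov² = 0.5 × 3.88 × 2.22² = 9.56 mA, giving V_DS = V_DD − I_D R_D = 14.3 − 9.56 × 0.944 = 5.27 V.
V_DS = 5.27 V ≥ V_ov = 2.22 V, confirming saturation.

I_D = 9.56 mA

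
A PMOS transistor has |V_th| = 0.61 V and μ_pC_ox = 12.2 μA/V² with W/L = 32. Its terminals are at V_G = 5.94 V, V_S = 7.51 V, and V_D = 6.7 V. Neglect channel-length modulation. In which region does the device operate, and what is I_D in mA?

Triode; I_D = 0.176 mA

V_SG = V_S − V_G = 7.51 − 5.94 = 1.57 V; V_SD = V_S − V_D = 7.51 − 6.7 = 0.81 V.
k_p = μ_pC_ox · (W/L) = 0.3904 mA/V².
V_ov = V_SG − |V_th| = 1.57 − 0.61 = 0.96 V.
Since V_SD = 0.81 V < V_ov = 0.96 V, the device is in the triode region.
I_D = k_p [V_ov · V_SD − ½ V_SD²] = 0.3904 × [0.96 × 0.81 − 0.5 × 0.81²] = 0.176 mA.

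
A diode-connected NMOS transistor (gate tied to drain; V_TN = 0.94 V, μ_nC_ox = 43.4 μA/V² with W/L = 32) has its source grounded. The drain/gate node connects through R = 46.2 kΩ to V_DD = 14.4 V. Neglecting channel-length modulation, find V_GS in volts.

With gate tied to drain, V_GS = V_DS ≥ V_GS − V_TN, so the device is in saturation.
k_n = μ_nC_ox · (W/L) = 1.389 mA/V².
KCL at the drain: ½ k_n (V_GS − V_TN)² = (V_DD − V_GS)/R.
Let x = V_GS − 0.94. Then 32.1 x² + x − 13.46 = 0, giving x = 0.632 V (positive root), so V_GS = 1.57 V.
I_D = (V_DD − V_GS)/R = (14.4 − 1.57) / 46.2 = 0.278 mA.

V_GS = 1.57 V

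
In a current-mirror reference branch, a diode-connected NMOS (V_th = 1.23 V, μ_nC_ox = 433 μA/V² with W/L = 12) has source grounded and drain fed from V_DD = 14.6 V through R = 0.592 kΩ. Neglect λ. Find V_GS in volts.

With gate tied to drain, V_GS = V_DS ≥ V_GS − V_th, so the device is in saturation.
k_n = μ_nC_ox · (W/L) = 5.196 mA/V².
KCL at the drain: ½ k_n (V_GS − V_th)² = (V_DD − V_GS)/R.
Let x = V_GS − 1.23. Then 1.54 x² + x − 13.37 = 0, giving x = 2.64 V (positive root), so V_GS = 3.87 V.
I_D = (V_DD − V_GS)/R = (14.6 − 3.87) / 0.592 = 18.1 mA.

V_GS = 3.87 V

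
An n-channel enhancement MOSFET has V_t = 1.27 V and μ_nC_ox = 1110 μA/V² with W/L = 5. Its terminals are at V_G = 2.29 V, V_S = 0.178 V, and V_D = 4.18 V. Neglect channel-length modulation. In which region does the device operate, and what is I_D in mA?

Saturation; I_D = 1.97 mA

V_GS = V_G − V_S = 2.29 − 0.178 = 2.11 V; V_DS = V_D − V_S = 4.18 − 0.178 = 4 V.
k_n = μ_nC_ox · (W/L) = 5.55 mA/V².
V_ov = V_GS − V_t = 2.11 − 1.27 = 0.842 V.
Since V_DS = 4 V ≥ V_ov = 0.842 V, the device is in saturation.
I_D = ½ k_n V_ov² = 0.5 × 5.55 × 0.842² = 1.97 mA.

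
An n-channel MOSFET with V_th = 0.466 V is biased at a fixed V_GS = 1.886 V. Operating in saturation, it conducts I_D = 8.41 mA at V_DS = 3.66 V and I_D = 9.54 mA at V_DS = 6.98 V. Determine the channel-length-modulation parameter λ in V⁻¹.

λ = 0.0475 V⁻¹

With V_GS fixed, I_D ∝ (1 + λ V_DS) in saturation, so I_D2/I_D1 = (1 + λ V_DS2)/(1 + λ V_DS1).
9.54/8.41 = 1.134 = (1 + 6.98 λ)/(1 + 3.66 λ).
Solving: λ (I_D1 V_DS2 − I_D2 V_DS1) = I_D2 − I_D1, so λ = (9.54 − 8.41) / (8.41 × 6.98 − 9.54 × 3.66) = 1.13 / 23.8 = 0.0475 V⁻¹.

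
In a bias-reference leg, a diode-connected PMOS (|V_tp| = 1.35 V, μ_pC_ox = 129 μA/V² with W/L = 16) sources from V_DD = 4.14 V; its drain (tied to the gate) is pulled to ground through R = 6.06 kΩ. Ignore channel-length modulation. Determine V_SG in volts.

With gate tied to drain, V_SG = V_SD ≥ V_SG − |V_tp|, so the device is in saturation.
k_p = μ_pC_ox · (W/L) = 2.064 mA/V².
KCL at the drain: ½ k_p (V_SG − |V_tp|)² = (V_DD − V_SG)/R.
Let x = V_SG − 1.35. Then 6.25 x² + x − 2.79 = 0, giving x = 0.593 V (positive root), so V_SG = 1.94 V.
I_D = (V_DD − V_SG)/R = (4.14 − 1.94) / 6.06 = 0.363 mA.

V_SG = 1.94 V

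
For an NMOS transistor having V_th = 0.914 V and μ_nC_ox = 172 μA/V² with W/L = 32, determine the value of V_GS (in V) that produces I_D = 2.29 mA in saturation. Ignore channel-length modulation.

V_GS = 1.83 V

k_n = μ_nC_ox · (W/L) = 5.504 mA/V².
In saturation I_D = ½ k_n (V_GS − V_th)², so V_GS − V_th = √(2 I_D / k_n) = √(2 × 2.29 / 5.504) = 0.912 V.
V_GS = 0.914 + 0.912 = 1.83 V.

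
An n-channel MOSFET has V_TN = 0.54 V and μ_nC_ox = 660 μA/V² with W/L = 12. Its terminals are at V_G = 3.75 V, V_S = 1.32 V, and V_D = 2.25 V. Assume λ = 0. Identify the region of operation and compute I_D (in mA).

Triode; I_D = 10.5 mA

V_GS = V_G − V_S = 3.75 − 1.32 = 2.43 V; V_DS = V_D − V_S = 2.25 − 1.32 = 0.93 V.
k_n = μ_nC_ox · (W/L) = 7.92 mA/V².
V_ov = V_GS − V_TN = 2.43 − 0.54 = 1.89 V.
Since V_DS = 0.93 V < V_ov = 1.89 V, the device is in the triode region.
I_D = k_n [V_ov · V_DS − ½ V_DS²] = 7.92 × [1.89 × 0.93 − 0.5 × 0.93²] = 10.5 mA.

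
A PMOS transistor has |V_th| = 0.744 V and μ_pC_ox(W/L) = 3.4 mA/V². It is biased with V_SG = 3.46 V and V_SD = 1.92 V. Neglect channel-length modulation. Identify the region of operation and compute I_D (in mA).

V_ov = V_SG − |V_th| = 3.46 − 0.744 = 2.72 V.
Since V_SD = 1.92 V < V_ov = 2.72 V, the device is in the triode region.
I_D = k_p [V_ov · V_SD − ½ V_SD²] = 3.4 × [2.72 × 1.92 − 0.5 × 1.92²] = 11.5 mA.

Triode; I_D = 11.5 mA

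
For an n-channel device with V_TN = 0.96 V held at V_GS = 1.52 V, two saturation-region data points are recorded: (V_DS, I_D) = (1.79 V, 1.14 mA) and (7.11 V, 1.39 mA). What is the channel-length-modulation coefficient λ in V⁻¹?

With V_GS fixed, I_D ∝ (1 + λ V_DS) in saturation, so I_D2/I_D1 = (1 + λ V_DS2)/(1 + λ V_DS1).
1.39/1.14 = 1.219 = (1 + 7.11 λ)/(1 + 1.79 λ).
Solving: λ (I_D1 V_DS2 − I_D2 V_DS1) = I_D2 − I_D1, so λ = (1.39 − 1.14) / (1.14 × 7.11 − 1.39 × 1.79) = 0.25 / 5.62 = 0.0445 V⁻¹.

λ = 0.0445 V⁻¹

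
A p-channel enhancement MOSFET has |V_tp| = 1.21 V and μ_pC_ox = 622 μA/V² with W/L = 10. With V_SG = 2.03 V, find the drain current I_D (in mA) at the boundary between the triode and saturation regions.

At the boundary V_SD = V_ov = V_SG − |V_tp| = 2.03 − 1.21 = 0.82 V.
k_p = μ_pC_ox · (W/L) = 6.22 mA/V².
I_D = ½ k_p V_ov² = 0.5 × 6.22 × 0.82² = 2.09 mA.

I_D = 2.09 mA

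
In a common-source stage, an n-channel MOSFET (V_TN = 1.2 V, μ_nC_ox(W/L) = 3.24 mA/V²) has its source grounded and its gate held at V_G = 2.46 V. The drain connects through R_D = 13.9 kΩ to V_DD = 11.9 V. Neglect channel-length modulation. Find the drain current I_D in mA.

V_GS = V_G = 2.46 V, so V_ov = 2.46 − 1.2 = 1.26 V.
Assume saturation: I_D = ½ k_n V_ov² = 0.5 × 3.24 × 1.26² = 2.57 mA, giving V_DS = V_DD − I_D R_D = 11.9 − 2.57 × 13.9 = -23.8 V.
But -23.8 V < V_ov = 1.26 V, so the device is actually in triode.
In triode I_D = k_n[V_ov V_DS − ½ V_DS²] and I_D = (V_DD − V_DS)/R_D. Equating: 22.5 V_DS² − 57.75 V_DS + 11.9 = 0, giving V_DS = 0.226 V (the root below V_ov).
I_D = (11.9 − 0.226) / 13.9 = 0.84 mA.

I_D = 0.840 mA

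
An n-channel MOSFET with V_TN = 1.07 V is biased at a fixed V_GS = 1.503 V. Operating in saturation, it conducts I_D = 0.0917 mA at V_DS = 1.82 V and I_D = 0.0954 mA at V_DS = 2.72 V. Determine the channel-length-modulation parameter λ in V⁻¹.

λ = 0.0488 V⁻¹

With V_GS fixed, I_D ∝ (1 + λ V_DS) in saturation, so I_D2/I_D1 = (1 + λ V_DS2)/(1 + λ V_DS1).
0.0954/0.0917 = 1.04 = (1 + 2.72 λ)/(1 + 1.82 λ).
Solving: λ (I_D1 V_DS2 − I_D2 V_DS1) = I_D2 − I_D1, so λ = (0.0954 − 0.0917) / (0.0917 × 2.72 − 0.0954 × 1.82) = 0.0037 / 0.0758 = 0.0488 V⁻¹.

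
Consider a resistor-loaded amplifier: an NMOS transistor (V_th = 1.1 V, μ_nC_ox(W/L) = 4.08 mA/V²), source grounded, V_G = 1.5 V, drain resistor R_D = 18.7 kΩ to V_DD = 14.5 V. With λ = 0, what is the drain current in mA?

I_D = 0.326 mA

V_GS = V_G = 1.5 V, so V_ov = 1.5 − 1.1 = 0.4 V.
Assume saturation: I_D = ½ k_n V_ov² = 0.5 × 4.08 × 0.4² = 0.326 mA, giving V_DS = V_DD − I_D R_D = 14.5 − 0.326 × 18.7 = 8.4 V.
V_DS = 8.4 V ≥ V_ov = 0.4 V, confirming saturation.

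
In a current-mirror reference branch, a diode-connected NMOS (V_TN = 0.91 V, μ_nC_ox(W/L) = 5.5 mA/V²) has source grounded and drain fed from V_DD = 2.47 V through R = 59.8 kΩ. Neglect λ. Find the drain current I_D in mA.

With gate tied to drain, V_GS = V_DS ≥ V_GS − V_TN, so the device is in saturation.
KCL at the drain: ½ k_n (V_GS − V_TN)² = (V_DD − V_GS)/R.
Let x = V_GS − 0.91. Then 164 x² + x − 1.56 = 0, giving x = 0.0944 V (positive root), so V_GS = 1 V.
I_D = (V_DD − V_GS)/R = (2.47 − 1) / 59.8 = 0.0245 mA.

I_D = 0.0245 mA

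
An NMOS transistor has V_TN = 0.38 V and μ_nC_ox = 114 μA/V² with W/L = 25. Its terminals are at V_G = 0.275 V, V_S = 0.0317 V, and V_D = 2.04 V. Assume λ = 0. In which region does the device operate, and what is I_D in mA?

Cutoff; I_D = 0 mA

V_GS = V_G − V_S = 0.275 − 0.0317 = 0.243 V; V_DS = V_D − V_S = 2.04 − 0.0317 = 2.01 V.
V_GS = 0.243 V < V_TN = 0.38 V, so the transistor is in cutoff.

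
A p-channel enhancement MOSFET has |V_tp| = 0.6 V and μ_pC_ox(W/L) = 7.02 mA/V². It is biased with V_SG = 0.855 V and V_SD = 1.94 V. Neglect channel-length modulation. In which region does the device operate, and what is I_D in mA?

Saturation; I_D = 0.228 mA

V_ov = V_SG − |V_tp| = 0.855 − 0.6 = 0.255 V.
Since V_SD = 1.94 V ≥ V_ov = 0.255 V, the device is in saturation.
I_D = ½ k_p V_ov² = 0.5 × 7.02 × 0.255² = 0.228 mA.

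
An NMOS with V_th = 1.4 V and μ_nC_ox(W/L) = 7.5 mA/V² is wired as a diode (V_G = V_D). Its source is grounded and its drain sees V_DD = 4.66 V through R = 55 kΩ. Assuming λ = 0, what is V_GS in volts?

V_GS = 1.52 V

With gate tied to drain, V_GS = V_DS ≥ V_GS − V_th, so the device is in saturation.
KCL at the drain: ½ k_n (V_GS − V_th)² = (V_DD − V_GS)/R.
Let x = V_GS − 1.4. Then 206 x² + x − 3.26 = 0, giving x = 0.123 V (positive root), so V_GS = 1.52 V.
I_D = (V_DD − V_GS)/R = (4.66 − 1.52) / 55 = 0.057 mA.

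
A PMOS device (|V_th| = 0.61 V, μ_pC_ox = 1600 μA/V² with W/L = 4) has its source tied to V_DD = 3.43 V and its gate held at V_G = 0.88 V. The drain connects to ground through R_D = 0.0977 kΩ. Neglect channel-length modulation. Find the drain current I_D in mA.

I_D = 12.0 mA

V_SG = V_DD − V_G = 3.43 − 0.88 = 2.55 V, so V_ov = 2.55 − 0.61 = 1.94 V.
k_p = μ_pC_ox · (W/L) = 6.4 mA/V².
Assume saturation: I_D = ½ k_p V_ov² = 0.5 × 6.4 × 1.94² = 12 mA, giving V_SD = V_DD − I_D R_D = 3.43 − 12 × 0.0977 = 2.25 V.
V_SD = 2.25 V ≥ V_ov = 1.94 V, confirming saturation.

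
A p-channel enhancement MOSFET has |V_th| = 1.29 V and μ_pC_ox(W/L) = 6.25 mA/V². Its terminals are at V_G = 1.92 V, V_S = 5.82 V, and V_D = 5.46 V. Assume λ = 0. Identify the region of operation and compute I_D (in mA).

V_SG = V_S − V_G = 5.82 − 1.92 = 3.9 V; V_SD = V_S − V_D = 5.82 − 5.46 = 0.36 V.
V_ov = V_SG − |V_th| = 3.9 − 1.29 = 2.61 V.
Since V_SD = 0.36 V < V_ov = 2.61 V, the device is in the triode region.
I_D = k_p [V_ov · V_SD − ½ V_SD²] = 6.25 × [2.61 × 0.36 − 0.5 × 0.36²] = 5.47 mA.

Triode; I_D = 5.47 mA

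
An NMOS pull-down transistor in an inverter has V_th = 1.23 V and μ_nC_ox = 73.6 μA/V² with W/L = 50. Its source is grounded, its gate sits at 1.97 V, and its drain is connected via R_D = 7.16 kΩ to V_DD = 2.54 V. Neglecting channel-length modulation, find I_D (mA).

V_GS = V_G = 1.97 V, so V_ov = 1.97 − 1.23 = 0.74 V.
k_n = μ_nC_ox · (W/L) = 3.68 mA/V².
Assume saturation: I_D = ½ k_n V_ov² = 0.5 × 3.68 × 0.74² = 1.01 mA, giving V_DS = V_DD − I_D R_D = 2.54 − 1.01 × 7.16 = -4.67 V.
But -4.67 V < V_ov = 0.74 V, so the device is actually in triode.
In triode I_D = k_n[V_ov V_DS − ½ V_DS²] and I_D = (V_DD − V_DS)/R_D. Equating: 13.2 V_DS² − 20.5 V_DS + 2.54 = 0, giving V_DS = 0.136 V (the root below V_ov).
I_D = (2.54 − 0.136) / 7.16 = 0.336 mA.

I_D = 0.336 mA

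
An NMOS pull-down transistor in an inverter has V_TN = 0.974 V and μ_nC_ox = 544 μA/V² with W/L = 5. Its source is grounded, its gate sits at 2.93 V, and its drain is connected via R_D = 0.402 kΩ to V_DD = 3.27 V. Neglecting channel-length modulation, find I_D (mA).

V_GS = V_G = 2.93 V, so V_ov = 2.93 − 0.974 = 1.96 V.
k_n = μ_nC_ox · (W/L) = 2.72 mA/V².
Assume saturation: I_D = ½ k_n V_ov² = 0.5 × 2.72 × 1.96² = 5.2 mA, giving V_DS = V_DD − I_D R_D = 3.27 − 5.2 × 0.402 = 1.18 V.
But 1.18 V < V_ov = 1.96 V, so the device is actually in triode.
In triode I_D = k_n[V_ov V_DS − ½ V_DS²] and I_D = (V_DD − V_DS)/R_D. Equating: 0.547 V_DS² − 3.139 V_DS + 3.27 = 0, giving V_DS = 1.37 V (the root below V_ov).
I_D = (3.27 − 1.37) / 0.402 = 4.73 mA.

I_D = 4.73 mA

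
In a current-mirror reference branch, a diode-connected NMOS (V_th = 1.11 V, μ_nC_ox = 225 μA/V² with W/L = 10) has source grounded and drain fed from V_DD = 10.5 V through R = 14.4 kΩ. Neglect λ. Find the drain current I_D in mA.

I_D = 0.601 mA

With gate tied to drain, V_GS = V_DS ≥ V_GS − V_th, so the device is in saturation.
k_n = μ_nC_ox · (W/L) = 2.25 mA/V².
KCL at the drain: ½ k_n (V_GS − V_th)² = (V_DD − V_GS)/R.
Let x = V_GS − 1.11. Then 16.2 x² + x − 9.39 = 0, giving x = 0.731 V (positive root), so V_GS = 1.84 V.
I_D = (V_DD − V_GS)/R = (10.5 − 1.84) / 14.4 = 0.601 mA.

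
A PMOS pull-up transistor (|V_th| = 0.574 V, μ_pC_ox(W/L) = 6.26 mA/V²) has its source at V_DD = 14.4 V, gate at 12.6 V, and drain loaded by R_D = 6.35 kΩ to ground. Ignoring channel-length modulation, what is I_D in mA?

V_SG = V_DD − V_G = 14.4 − 12.6 = 1.8 V, so V_ov = 1.8 − 0.574 = 1.23 V.
Assume saturation: I_D = ½ k_p V_ov² = 0.5 × 6.26 × 1.23² = 4.7 mA, giving V_SD = V_DD − I_D R_D = 14.4 − 4.7 × 6.35 = -15.5 V.
But -15.5 V < V_ov = 1.23 V, so the device is actually in triode.
In triode I_D = k_p[V_ov V_SD − ½ V_SD²] and I_D = (V_DD − V_SD)/R_D. Equating: 19.9 V_SD² − 49.73 V_SD + 14.4 = 0, giving V_SD = 0.334 V (the root below V_ov).
I_D = (14.4 − 0.334) / 6.35 = 2.22 mA.

I_D = 2.22 mA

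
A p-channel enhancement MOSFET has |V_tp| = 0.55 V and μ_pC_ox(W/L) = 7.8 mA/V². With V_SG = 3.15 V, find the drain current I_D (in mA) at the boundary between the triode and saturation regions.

At the boundary V_SD = V_ov = V_SG − |V_tp| = 3.15 − 0.55 = 2.6 V.
I_D = ½ k_p V_ov² = 0.5 × 7.8 × 2.6² = 26.4 mA.

I_D = 26.4 mA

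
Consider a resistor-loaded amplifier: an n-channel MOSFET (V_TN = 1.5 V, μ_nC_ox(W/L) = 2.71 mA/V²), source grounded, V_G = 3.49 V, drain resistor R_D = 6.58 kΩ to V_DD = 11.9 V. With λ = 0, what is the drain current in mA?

I_D = 1.75 mA

V_GS = V_G = 3.49 V, so V_ov = 3.49 − 1.5 = 1.99 V.
Assume saturation: I_D = ½ k_n V_ov² = 0.5 × 2.71 × 1.99² = 5.37 mA, giving V_DS = V_DD − I_D R_D = 11.9 − 5.37 × 6.58 = -23.4 V.
But -23.4 V < V_ov = 1.99 V, so the device is actually in triode.
In triode I_D = k_n[V_ov V_DS − ½ V_DS²] and I_D = (V_DD − V_DS)/R_D. Equating: 8.92 V_DS² − 36.49 V_DS + 11.9 = 0, giving V_DS = 0.357 V (the root below V_ov).
I_D = (11.9 − 0.357) / 6.58 = 1.75 mA.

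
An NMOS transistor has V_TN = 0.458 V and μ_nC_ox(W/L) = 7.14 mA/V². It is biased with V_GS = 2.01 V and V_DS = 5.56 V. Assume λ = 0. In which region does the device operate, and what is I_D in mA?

V_ov = V_GS − V_TN = 2.01 − 0.458 = 1.55 V.
Since V_DS = 5.56 V ≥ V_ov = 1.55 V, the device is in saturation.
I_D = ½ k_n V_ov² = 0.5 × 7.14 × 1.55² = 8.6 mA.

Saturation; I_D = 8.60 mA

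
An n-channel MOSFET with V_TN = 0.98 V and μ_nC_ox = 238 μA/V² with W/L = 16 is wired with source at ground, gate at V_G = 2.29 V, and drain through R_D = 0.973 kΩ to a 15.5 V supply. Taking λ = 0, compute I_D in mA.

V_GS = V_G = 2.29 V, so V_ov = 2.29 − 0.98 = 1.31 V.
k_n = μ_nC_ox · (W/L) = 3.808 mA/V².
Assume saturation: I_D = ½ k_n V_ov² = 0.5 × 3.808 × 1.31² = 3.27 mA, giving V_DS = V_DD − I_D R_D = 15.5 − 3.27 × 0.973 = 12.3 V.
V_DS = 12.3 V ≥ V_ov = 1.31 V, confirming saturation.

I_D = 3.27 mA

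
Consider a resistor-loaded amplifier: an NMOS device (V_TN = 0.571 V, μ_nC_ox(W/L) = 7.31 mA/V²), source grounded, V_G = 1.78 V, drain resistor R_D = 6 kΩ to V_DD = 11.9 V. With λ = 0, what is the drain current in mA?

V_GS = V_G = 1.78 V, so V_ov = 1.78 − 0.571 = 1.21 V.
Assume saturation: I_D = ½ k_n V_ov² = 0.5 × 7.31 × 1.21² = 5.34 mA, giving V_DS = V_DD − I_D R_D = 11.9 − 5.34 × 6 = -20.2 V.
But -20.2 V < V_ov = 1.21 V, so the device is actually in triode.
In triode I_D = k_n[V_ov V_DS − ½ V_DS²] and I_D = (V_DD − V_DS)/R_D. Equating: 21.9 V_DS² − 54.03 V_DS + 11.9 = 0, giving V_DS = 0.245 V (the root below V_ov).
I_D = (11.9 − 0.245) / 6 = 1.94 mA.

I_D = 1.94 mA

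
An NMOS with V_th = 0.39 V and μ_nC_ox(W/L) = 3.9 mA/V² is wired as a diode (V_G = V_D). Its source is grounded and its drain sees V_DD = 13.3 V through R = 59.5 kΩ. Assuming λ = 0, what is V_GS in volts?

With gate tied to drain, V_GS = V_DS ≥ V_GS − V_th, so the device is in saturation.
KCL at the drain: ½ k_n (V_GS − V_th)² = (V_DD − V_GS)/R.
Let x = V_GS − 0.39. Then 116 x² + x − 12.91 = 0, giving x = 0.329 V (positive root), so V_GS = 0.719 V.
I_D = (V_DD − V_GS)/R = (13.3 − 0.719) / 59.5 = 0.211 mA.

V_GS = 0.719 V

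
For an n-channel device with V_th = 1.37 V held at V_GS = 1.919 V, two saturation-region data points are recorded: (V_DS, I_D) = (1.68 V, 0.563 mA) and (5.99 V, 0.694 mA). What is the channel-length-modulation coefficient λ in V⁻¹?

With V_GS fixed, I_D ∝ (1 + λ V_DS) in saturation, so I_D2/I_D1 = (1 + λ V_DS2)/(1 + λ V_DS1).
0.694/0.563 = 1.233 = (1 + 5.99 λ)/(1 + 1.68 λ).
Solving: λ (I_D1 V_DS2 − I_D2 V_DS1) = I_D2 − I_D1, so λ = (0.694 − 0.563) / (0.563 × 5.99 − 0.694 × 1.68) = 0.131 / 2.21 = 0.0594 V⁻¹.

λ = 0.0594 V⁻¹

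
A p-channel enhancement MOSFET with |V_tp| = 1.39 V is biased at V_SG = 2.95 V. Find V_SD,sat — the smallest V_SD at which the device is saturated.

V_SD,sat = 1.56 V

The boundary between triode and saturation is V_SD = V_SG − |V_tp| = V_ov.
V_ov = 2.95 − 1.39 = 1.56 V.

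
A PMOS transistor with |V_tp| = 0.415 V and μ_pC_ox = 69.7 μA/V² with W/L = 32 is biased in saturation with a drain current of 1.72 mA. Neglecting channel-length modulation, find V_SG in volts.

k_p = μ_pC_ox · (W/L) = 2.23 mA/V².
In saturation I_D = ½ k_p (V_SG − |V_tp|)², so V_SG − |V_tp| = √(2 I_D / k_p) = √(2 × 1.72 / 2.23) = 1.24 V.
V_SG = 0.415 + 1.24 = 1.66 V.

V_SG = 1.66 V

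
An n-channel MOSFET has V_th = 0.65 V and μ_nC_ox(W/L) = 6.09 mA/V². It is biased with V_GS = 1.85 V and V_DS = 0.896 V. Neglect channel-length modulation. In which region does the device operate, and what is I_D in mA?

Triode; I_D = 4.10 mA

V_ov = V_GS − V_th = 1.85 − 0.65 = 1.2 V.
Since V_DS = 0.896 V < V_ov = 1.2 V, the device is in the triode region.
I_D = k_n [V_ov · V_DS − ½ V_DS²] = 6.09 × [1.2 × 0.896 − 0.5 × 0.896²] = 4.1 mA.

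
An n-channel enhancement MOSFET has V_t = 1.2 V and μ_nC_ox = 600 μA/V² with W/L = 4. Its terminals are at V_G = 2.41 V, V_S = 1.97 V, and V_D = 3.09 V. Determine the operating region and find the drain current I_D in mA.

Cutoff; I_D = 0 mA

V_GS = V_G − V_S = 2.41 − 1.97 = 0.44 V; V_DS = V_D − V_S = 3.09 − 1.97 = 1.12 V.
V_GS = 0.44 V < V_t = 1.2 V, so the transistor is in cutoff.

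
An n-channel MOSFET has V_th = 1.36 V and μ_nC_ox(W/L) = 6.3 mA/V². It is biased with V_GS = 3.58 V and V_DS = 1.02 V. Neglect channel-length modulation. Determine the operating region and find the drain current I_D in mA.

V_ov = V_GS − V_th = 3.58 − 1.36 = 2.22 V.
Since V_DS = 1.02 V < V_ov = 2.22 V, the device is in the triode region.
I_D = k_n [V_ov · V_DS − ½ V_DS²] = 6.3 × [2.22 × 1.02 − 0.5 × 1.02²] = 11 mA.

Triode; I_D = 11.0 mA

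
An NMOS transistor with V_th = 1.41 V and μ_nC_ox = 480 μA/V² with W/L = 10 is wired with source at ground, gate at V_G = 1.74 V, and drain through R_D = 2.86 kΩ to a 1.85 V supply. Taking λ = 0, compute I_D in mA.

V_GS = V_G = 1.74 V, so V_ov = 1.74 − 1.41 = 0.33 V.
k_n = μ_nC_ox · (W/L) = 4.8 mA/V².
Assume saturation: I_D = ½ k_n V_ov² = 0.5 × 4.8 × 0.33² = 0.261 mA, giving V_DS = V_DD − I_D R_D = 1.85 − 0.261 × 2.86 = 1.1 V.
V_DS = 1.1 V ≥ V_ov = 0.33 V, confirming saturation.

I_D = 0.261 mA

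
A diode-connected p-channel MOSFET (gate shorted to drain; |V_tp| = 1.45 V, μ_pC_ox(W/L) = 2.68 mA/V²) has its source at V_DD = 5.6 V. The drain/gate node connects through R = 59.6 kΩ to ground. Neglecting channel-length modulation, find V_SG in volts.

With gate tied to drain, V_SG = V_SD ≥ V_SG − |V_tp|, so the device is in saturation.
KCL at the drain: ½ k_p (V_SG − |V_tp|)² = (V_DD − V_SG)/R.
Let x = V_SG − 1.45. Then 79.9 x² + x − 4.15 = 0, giving x = 0.222 V (positive root), so V_SG = 1.67 V.
I_D = (V_DD − V_SG)/R = (5.6 − 1.67) / 59.6 = 0.0659 mA.

V_SG = 1.67 V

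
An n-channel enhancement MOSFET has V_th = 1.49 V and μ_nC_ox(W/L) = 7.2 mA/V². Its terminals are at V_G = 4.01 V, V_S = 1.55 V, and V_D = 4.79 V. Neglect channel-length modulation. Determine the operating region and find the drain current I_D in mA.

Saturation; I_D = 3.39 mA

V_GS = V_G − V_S = 4.01 − 1.55 = 2.46 V; V_DS = V_D − V_S = 4.79 − 1.55 = 3.24 V.
V_ov = V_GS − V_th = 2.46 − 1.49 = 0.97 V.
Since V_DS = 3.24 V ≥ V_ov = 0.97 V, the device is in saturation.
I_D = ½ k_n V_ov² = 0.5 × 7.2 × 0.97² = 3.39 mA.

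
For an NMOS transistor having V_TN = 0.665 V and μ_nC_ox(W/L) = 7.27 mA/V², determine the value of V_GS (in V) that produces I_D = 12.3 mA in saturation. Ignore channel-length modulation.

In saturation I_D = ½ k_n (V_GS − V_TN)², so V_GS − V_TN = √(2 I_D / k_n) = √(2 × 12.3 / 7.27) = 1.84 V.
V_GS = 0.665 + 1.84 = 2.5 V.

V_GS = 2.50 V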